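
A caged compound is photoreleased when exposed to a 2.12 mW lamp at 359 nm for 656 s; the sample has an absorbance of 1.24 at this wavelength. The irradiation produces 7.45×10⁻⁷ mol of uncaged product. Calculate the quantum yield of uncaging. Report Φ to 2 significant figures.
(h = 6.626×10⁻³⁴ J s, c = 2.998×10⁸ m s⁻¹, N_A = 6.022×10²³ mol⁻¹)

Φ = 0.19

Photon energy at 359 nm: hc/λ = (6.626×10⁻³⁴)(2.998×10⁸)/(359×10⁻⁹) = 5.533×10⁻¹⁹ J.
Energy delivered: (2.12 mW)(656 s) = 1.391 J.
Photons incident: 1.391 / 5.533×10⁻¹⁹ = 2.514×10¹⁸, i.e. 2.514×10¹⁸/6.022×10²³ = 4.175×10⁻⁶ mol.
Fraction absorbed: 1 − 10^(−1.24) = 0.9425.
Photons absorbed: 0.9425 × 4.175×10⁻⁶ = 3.935×10⁻⁶ mol.
Φ = 7.45×10⁻⁷ mol / 3.935×10⁻⁶ mol photons = 0.19.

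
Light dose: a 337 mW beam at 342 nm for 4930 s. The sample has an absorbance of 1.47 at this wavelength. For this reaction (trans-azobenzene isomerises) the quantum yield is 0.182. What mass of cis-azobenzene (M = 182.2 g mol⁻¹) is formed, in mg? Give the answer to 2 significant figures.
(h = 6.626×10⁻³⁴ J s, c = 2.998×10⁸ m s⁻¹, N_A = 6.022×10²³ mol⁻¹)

Photon energy at 342 nm: hc/λ = (6.626×10⁻³⁴)(2.998×10⁸)/(342×10⁻⁹) = 5.808×10⁻¹⁹ J.
Energy delivered: (337 mW)(4930 s) = 1661 J.
Photons incident: 1661 / 5.808×10⁻¹⁹ = 2.860×10²¹, i.e. 2.860×10²¹/6.022×10²³ = 0.004749 mol.
Fraction absorbed: 1 − 10^(−1.47) = 0.9661.
Photons absorbed: 0.9661 × 0.004749 = 0.004588 mol.
Product: Φ × n_abs = 0.182 × 0.004588 = 8.350×10⁻⁴ mol.
Mass: 8.350×10⁻⁴ × 182.2 = 0.1521 g = 150 mg.

150 mg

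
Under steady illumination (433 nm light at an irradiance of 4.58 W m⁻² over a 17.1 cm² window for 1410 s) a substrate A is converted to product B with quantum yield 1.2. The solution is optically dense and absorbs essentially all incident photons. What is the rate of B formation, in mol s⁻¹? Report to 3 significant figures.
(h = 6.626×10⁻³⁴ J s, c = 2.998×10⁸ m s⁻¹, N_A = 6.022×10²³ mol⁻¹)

Photon energy at 433 nm: hc/λ = (6.626×10⁻³⁴)(2.998×10⁸)/(433×10⁻⁹) = 4.588×10⁻¹⁹ J.
Energy delivered: (4.58 W m⁻²)(17.1×10⁻⁴ m²)(1410 s) = 11.04 J.
Photons incident: 11.04 / 4.588×10⁻¹⁹ = 2.406×10¹⁹, i.e. 2.406×10¹⁹/6.022×10²³ = 3.995×10⁻⁵ mol.
Product formed: 1.2 × 3.995×10⁻⁵ = 4.794×10⁻⁵ mol.
Rate: 4.794×10⁻⁵ / 1410 s = 3.40×10⁻⁸ mol s⁻¹.

3.40×10⁻⁸ mol s⁻¹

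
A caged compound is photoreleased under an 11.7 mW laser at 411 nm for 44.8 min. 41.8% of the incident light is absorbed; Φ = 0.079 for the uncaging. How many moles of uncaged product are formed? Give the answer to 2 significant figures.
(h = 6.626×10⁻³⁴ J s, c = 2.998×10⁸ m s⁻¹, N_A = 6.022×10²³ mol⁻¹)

Photon energy at 411 nm: hc/λ = (6.626×10⁻³⁴)(2.998×10⁸)/(411×10⁻⁹) = 4.833×10⁻¹⁹ J.
Energy delivered: (11.7 mW)(2688 s) = 31.45 J.
Photons incident: 31.45 / 4.833×10⁻¹⁹ = 6.507×10¹⁹, i.e. 6.507×10¹⁹/6.022×10²³ = 1.081×10⁻⁴ mol.
Photons absorbed: 0.418 × 1.081×10⁻⁴ = 4.519×10⁻⁵ mol.
Product: Φ × n_abs = 0.079 × 4.519×10⁻⁵ = 3.570×10⁻⁶ mol.

3.6×10⁻⁶ mol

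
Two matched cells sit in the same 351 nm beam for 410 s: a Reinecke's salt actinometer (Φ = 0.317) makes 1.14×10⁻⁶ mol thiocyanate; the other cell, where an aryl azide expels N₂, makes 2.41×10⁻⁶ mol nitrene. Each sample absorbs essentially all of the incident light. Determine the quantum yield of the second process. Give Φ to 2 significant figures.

Φ = 0.67

Photons absorbed by the actinometer: 1.14×10⁻⁶ / 0.317 = 3.596×10⁻⁶ mol.
Φ(unknown) = 2.41×10⁻⁶ / 3.596×10⁻⁶ = 0.67.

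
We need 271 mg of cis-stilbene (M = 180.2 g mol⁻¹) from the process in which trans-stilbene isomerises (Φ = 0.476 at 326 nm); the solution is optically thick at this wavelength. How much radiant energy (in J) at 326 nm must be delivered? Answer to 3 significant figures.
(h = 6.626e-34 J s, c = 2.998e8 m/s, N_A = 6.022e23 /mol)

Product: 271 mg / 180.2 g mol⁻¹ = 0.001504 mol.
Photons that must be absorbed: 0.001504 / 0.476 = 0.003160 mol.
Photon energy: hc/λ = 6.093e-19 J; per mole, 3.669e5 J mol⁻¹.
Energy required: 0.003160 × 3.669e5 = 1160 J.

1160 J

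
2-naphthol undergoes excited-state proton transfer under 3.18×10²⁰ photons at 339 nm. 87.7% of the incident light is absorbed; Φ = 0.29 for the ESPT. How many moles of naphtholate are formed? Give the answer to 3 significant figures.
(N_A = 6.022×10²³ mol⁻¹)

Moles of photons: 3.18×10²⁰ / 6.022×10²³ = 5.281×10⁻⁴ mol.
Photons absorbed: 0.877 × 5.281×10⁻⁴ = 4.631×10⁻⁴ mol.
Product: Φ × n_abs = 0.29 × 4.631×10⁻⁴ = 1.343×10⁻⁴ mol.

1.34×10⁻⁴ mol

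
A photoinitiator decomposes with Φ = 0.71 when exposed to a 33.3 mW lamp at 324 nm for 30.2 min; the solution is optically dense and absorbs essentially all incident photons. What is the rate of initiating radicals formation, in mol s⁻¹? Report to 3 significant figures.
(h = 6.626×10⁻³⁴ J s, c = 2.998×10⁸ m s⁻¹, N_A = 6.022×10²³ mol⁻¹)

Photon energy at 324 nm: hc/λ = (6.626×10⁻³⁴)(2.998×10⁸)/(324×10⁻⁹) = 6.131×10⁻¹⁹ J.
Energy delivered: (33.3 mW)(1812 s) = 60.34 J.
Photons incident: 60.34 / 6.131×10⁻¹⁹ = 9.842×10¹⁹, i.e. 9.842×10¹⁹/6.022×10²³ = 1.634×10⁻⁴ mol.
Product formed: 0.71 × 1.634×10⁻⁴ = 1.160×10⁻⁴ mol.
Rate: 1.160×10⁻⁴ / 1812 s = 6.40×10⁻⁸ mol s⁻¹.

6.40×10⁻⁸ mol s⁻¹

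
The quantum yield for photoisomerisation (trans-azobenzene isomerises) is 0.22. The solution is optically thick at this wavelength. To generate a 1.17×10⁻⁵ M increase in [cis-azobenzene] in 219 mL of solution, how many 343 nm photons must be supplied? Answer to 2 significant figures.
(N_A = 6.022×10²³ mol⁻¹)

Product: (1.17×10⁻⁵ M)(0.219 L) = 2.562×10⁻⁶ mol.
Photons that must be absorbed: 2.562×10⁻⁶ / 0.22 = 1.165×10⁻⁵ mol.
Photon count: 1.165×10⁻⁵ × 6.022×10²³ = 7.0×10¹⁸.

7.0×10¹⁸ photons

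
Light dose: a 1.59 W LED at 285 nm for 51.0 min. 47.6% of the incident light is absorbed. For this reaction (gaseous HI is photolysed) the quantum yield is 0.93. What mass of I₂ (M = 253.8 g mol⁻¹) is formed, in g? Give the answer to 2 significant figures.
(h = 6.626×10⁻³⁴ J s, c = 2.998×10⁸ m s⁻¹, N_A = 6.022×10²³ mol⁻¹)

1.3 g

Photon energy at 285 nm: hc/λ = (6.626×10⁻³⁴)(2.998×10⁸)/(285×10⁻⁹) = 6.970×10⁻¹⁹ J.
Energy delivered: (1.59 W)(3060 s) = 4865 J.
Photons incident: 4865 / 6.970×10⁻¹⁹ = 6.980×10²¹, i.e. 6.980×10²¹/6.022×10²³ = 0.01159 mol.
Photons absorbed: 0.476 × 0.01159 = 0.005517 mol.
Product: Φ × n_abs = 0.93 × 0.005517 = 0.005131 mol.
Mass: 0.005131 × 253.8 = 1.302 g = 1.3 g.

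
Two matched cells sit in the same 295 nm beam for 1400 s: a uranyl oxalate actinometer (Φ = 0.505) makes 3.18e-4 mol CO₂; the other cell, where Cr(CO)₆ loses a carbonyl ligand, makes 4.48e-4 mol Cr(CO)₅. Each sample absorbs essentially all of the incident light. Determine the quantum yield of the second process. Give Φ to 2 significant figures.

Φ = 0.71

Photons absorbed by the actinometer: 3.18e-4 / 0.505 = 6.297e-4 mol.
Φ(unknown) = 4.48e-4 / 6.297e-4 = 0.71.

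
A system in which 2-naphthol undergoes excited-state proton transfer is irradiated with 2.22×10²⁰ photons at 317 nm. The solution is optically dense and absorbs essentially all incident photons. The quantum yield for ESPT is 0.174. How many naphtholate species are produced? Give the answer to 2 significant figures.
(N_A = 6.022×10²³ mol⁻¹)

Moles of photons: 2.22×10²⁰ / 6.022×10²³ = 3.686×10⁻⁴ mol.
Product: Φ × n_abs = 0.174 × 3.686×10⁻⁴ = 6.414×10⁻⁵ mol.
As a count: 6.414×10⁻⁵ × 6.022×10²³ = 3.9×10¹⁹.

3.9×10¹⁹ species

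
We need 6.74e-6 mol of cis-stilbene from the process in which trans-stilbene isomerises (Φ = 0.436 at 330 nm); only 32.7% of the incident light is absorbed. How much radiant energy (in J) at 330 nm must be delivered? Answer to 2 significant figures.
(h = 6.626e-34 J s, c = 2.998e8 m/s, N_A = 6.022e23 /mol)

Photons that must be absorbed: 6.74e-6 / 0.436 = 1.546e-5 mol.
Incident photons needed: 1.546e-5 / 0.327 = 4.728e-5 mol.
Photon energy: hc/λ = 6.020e-19 J; per mole, 3.625e5 J mol⁻¹.
Energy required: 4.728e-5 × 3.625e5 = 17 J.

17 J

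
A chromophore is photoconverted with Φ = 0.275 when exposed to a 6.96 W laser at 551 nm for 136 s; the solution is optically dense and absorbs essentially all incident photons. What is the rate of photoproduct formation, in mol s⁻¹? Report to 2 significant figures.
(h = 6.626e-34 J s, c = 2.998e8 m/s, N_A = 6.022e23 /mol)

Photon energy at 551 nm: hc/λ = (6.626e-34)(2.998e8)/(551e-9) = 3.605e-19 J.
Energy delivered: (6.96 W)(136 s) = 946.6 J.
Photons incident: 946.6 / 3.605e-19 = 2.626e21, i.e. 2.626e21/6.022e23 = 0.004361 mol.
Product formed: 0.275 × 0.004361 = 0.001199 mol.
Rate: 0.001199 / 136 s = 8.8e-6 mol s⁻¹.

8.8e-6 mol s⁻¹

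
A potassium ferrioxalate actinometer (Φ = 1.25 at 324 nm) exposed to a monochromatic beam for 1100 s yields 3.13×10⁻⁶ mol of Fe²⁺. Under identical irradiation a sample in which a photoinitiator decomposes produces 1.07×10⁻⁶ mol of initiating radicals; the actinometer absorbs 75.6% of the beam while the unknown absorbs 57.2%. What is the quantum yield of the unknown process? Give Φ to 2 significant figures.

Photons absorbed by the actinometer: 3.13×10⁻⁶ / 1.25 = 2.504×10⁻⁶ mol.
Incident flux: 2.504×10⁻⁶ / 0.756 = 3.312×10⁻⁶ einstein.
Absorbed by unknown: 0.572 × 3.312×10⁻⁶ = 1.894×10⁻⁶ mol.
Φ(unknown) = 1.07×10⁻⁶ / 1.894×10⁻⁶ = 0.56.

Φ = 0.56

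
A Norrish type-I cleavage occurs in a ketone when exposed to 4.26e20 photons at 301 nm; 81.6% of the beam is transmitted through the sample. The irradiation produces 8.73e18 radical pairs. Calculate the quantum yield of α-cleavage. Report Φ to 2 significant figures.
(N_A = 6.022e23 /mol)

Φ = 0.11

Product: 8.73e18 / 6.022e23 = 1.450e-5 mol.
Moles of photons: 4.26e20 / 6.022e23 = 7.074e-4 mol.
Fraction absorbed: 1 − 81.6/100 = 0.1840.
Photons absorbed: 0.1840 × 7.074e-4 = 1.302e-4 mol.
Φ = 1.450e-5 mol / 1.302e-4 mol photons = 0.11.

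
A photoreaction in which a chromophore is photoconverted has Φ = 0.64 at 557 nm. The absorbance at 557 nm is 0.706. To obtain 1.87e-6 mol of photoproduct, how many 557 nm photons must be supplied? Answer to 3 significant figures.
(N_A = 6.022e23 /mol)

Photons that must be absorbed: 1.87e-6 / 0.64 = 2.922e-6 mol.
Fraction absorbed: 1 − 10^(−0.706) = 0.8032.
Incident photons needed: 2.922e-6 / 0.8032 = 3.638e-6 mol.
Photon count: 3.638e-6 × 6.022e23 = 2.19e18.

2.19e18 photons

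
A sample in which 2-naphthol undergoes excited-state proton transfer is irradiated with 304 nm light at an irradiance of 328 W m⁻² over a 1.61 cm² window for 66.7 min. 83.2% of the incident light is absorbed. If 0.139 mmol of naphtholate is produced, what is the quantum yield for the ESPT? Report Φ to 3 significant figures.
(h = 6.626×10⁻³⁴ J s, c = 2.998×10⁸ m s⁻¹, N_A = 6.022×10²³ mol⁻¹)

Product: 0.139 mmol = 1.39×10⁻⁴ mol.
Photon energy at 304 nm: hc/λ = (6.626×10⁻³⁴)(2.998×10⁸)/(304×10⁻⁹) = 6.534×10⁻¹⁹ J.
Energy delivered: (328 W m⁻²)(1.61×10⁻⁴ m²)(4002 s) = 211.3 J.
Photons incident: 211.3 / 6.534×10⁻¹⁹ = 3.234×10²⁰, i.e. 3.234×10²⁰/6.022×10²³ = 5.370×10⁻⁴ mol.
Photons absorbed: 0.832 × 5.370×10⁻⁴ = 4.468×10⁻⁴ mol.
Φ = 1.39×10⁻⁴ mol / 4.468×10⁻⁴ mol photons = 0.311.

Φ = 0.311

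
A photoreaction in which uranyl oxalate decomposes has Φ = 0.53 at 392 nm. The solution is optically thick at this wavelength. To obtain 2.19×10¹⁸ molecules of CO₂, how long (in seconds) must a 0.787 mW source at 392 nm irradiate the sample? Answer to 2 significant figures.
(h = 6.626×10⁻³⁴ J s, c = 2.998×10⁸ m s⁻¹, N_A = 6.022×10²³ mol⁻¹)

t ≈ 2700 s

Product: 2.19×10¹⁸ / 6.022×10²³ = 3.637×10⁻⁶ mol.
Photons that must be absorbed: 3.637×10⁻⁶ / 0.53 = 6.862×10⁻⁶ mol.
Photon energy: hc/λ = 5.068×10⁻¹⁹ J; per mole, 3.052×10⁵ J mol⁻¹.
Energy required: 6.862×10⁻⁶ × 3.052×10⁵ = 2.094 J.
Time: 2.094 J / 0.000787 W = 2700 s.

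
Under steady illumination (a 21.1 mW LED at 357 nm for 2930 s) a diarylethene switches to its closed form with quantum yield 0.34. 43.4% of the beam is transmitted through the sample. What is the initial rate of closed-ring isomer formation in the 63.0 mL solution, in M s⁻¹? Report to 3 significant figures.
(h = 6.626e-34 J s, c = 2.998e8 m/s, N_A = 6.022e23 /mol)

Photon energy at 357 nm: hc/λ = (6.626e-34)(2.998e8)/(357e-9) = 5.564e-19 J.
Energy delivered: (21.1 mW)(2930 s) = 61.82 J.
Photons incident: 61.82 / 5.564e-19 = 1.111e20, i.e. 1.111e20/6.022e23 = 1.845e-4 mol.
Fraction absorbed: 1 − 43.4/100 = 0.5660.
Photons absorbed: 0.5660 × 1.845e-4 = 1.044e-4 mol.
Product formed: 0.34 × 1.044e-4 = 3.550e-5 mol.
Rate: 3.550e-5 mol / (2930 s × 0.063 L) = 1.92e-7 M s⁻¹.

1.92e-7 M s⁻¹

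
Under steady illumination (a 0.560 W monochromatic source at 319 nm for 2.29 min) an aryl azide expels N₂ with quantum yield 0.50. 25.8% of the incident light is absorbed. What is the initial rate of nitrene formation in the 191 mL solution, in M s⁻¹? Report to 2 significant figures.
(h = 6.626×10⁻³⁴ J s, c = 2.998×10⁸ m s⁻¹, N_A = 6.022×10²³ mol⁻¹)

1.0×10⁻⁶ M s⁻¹

Photon energy at 319 nm: hc/λ = (6.626×10⁻³⁴)(2.998×10⁸)/(319×10⁻⁹) = 6.227×10⁻¹⁹ J.
Energy delivered: (0.560 W)(137.4 s) = 76.94 J.
Photons incident: 76.94 / 6.227×10⁻¹⁹ = 1.236×10²⁰, i.e. 1.236×10²⁰/6.022×10²³ = 2.052×10⁻⁴ mol.
Photons absorbed: 0.258 × 2.052×10⁻⁴ = 5.294×10⁻⁵ mol.
Product formed: 0.50 × 5.294×10⁻⁵ = 2.647×10⁻⁵ mol.
Rate: 2.647×10⁻⁵ mol / (137.4 s × 0.191 L) = 1.0×10⁻⁶ M s⁻¹.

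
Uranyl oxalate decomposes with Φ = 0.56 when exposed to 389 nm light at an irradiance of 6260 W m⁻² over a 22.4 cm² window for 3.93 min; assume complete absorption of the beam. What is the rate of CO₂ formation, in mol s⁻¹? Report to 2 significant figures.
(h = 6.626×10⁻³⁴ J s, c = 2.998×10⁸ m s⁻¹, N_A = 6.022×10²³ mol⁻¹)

Photon energy at 389 nm: hc/λ = (6.626×10⁻³⁴)(2.998×10⁸)/(389×10⁻⁹) = 5.107×10⁻¹⁹ J.
Energy delivered: (6260 W m⁻²)(22.4×10⁻⁴ m²)(235.8 s) = 3306 J.
Photons incident: 3306 / 5.107×10⁻¹⁹ = 6.473×10²¹, i.e. 6.473×10²¹/6.022×10²³ = 0.01075 mol.
Product formed: 0.56 × 0.01075 = 0.006020 mol.
Rate: 0.006020 / 235.8 s = 2.6×10⁻⁵ mol s⁻¹.

2.6×10⁻⁵ mol s⁻¹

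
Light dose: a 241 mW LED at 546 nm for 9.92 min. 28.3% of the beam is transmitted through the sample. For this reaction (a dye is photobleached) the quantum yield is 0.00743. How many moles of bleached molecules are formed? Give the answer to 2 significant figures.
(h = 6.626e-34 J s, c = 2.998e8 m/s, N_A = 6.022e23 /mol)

Photon energy at 546 nm: hc/λ = (6.626e-34)(2.998e8)/(546e-9) = 3.638e-19 J.
Energy delivered: (241 mW)(595.2 s) = 143.4 J.
Photons incident: 143.4 / 3.638e-19 = 3.942e20, i.e. 3.942e20/6.022e23 = 6.546e-4 mol.
Fraction absorbed: 1 − 28.3/100 = 0.7170.
Photons absorbed: 0.7170 × 6.546e-4 = 4.693e-4 mol.
Product: Φ × n_abs = 0.00743 × 4.693e-4 = 3.487e-6 mol.

3.5e-6 mol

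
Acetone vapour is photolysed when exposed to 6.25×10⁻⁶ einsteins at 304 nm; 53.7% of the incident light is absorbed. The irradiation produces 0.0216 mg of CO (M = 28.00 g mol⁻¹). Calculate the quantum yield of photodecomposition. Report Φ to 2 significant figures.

Φ = 0.23

Product: 0.0216 mg / 28.00 g mol⁻¹ = 7.714×10⁻⁷ mol.
Photons absorbed: 0.537 × 6.25×10⁻⁶ = 3.356×10⁻⁶ mol.
Φ = 7.714×10⁻⁷ mol / 3.356×10⁻⁶ mol photons = 0.23.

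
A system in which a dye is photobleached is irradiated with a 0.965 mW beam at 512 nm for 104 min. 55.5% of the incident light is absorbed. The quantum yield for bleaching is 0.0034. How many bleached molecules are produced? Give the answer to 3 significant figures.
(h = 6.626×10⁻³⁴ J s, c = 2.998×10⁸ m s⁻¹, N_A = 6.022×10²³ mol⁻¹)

2.93×10¹⁶ bleached molecules

Photon energy at 512 nm: hc/λ = (6.626×10⁻³⁴)(2.998×10⁸)/(512×10⁻⁹) = 3.880×10⁻¹⁹ J.
Energy delivered: (0.965 mW)(6240 s) = 6.022 J.
Photons incident: 6.022 / 3.880×10⁻¹⁹ = 1.552×10¹⁹, i.e. 1.552×10¹⁹/6.022×10²³ = 2.577×10⁻⁵ mol.
Photons absorbed: 0.555 × 2.577×10⁻⁵ = 1.430×10⁻⁵ mol.
Product: Φ × n_abs = 0.0034 × 1.430×10⁻⁵ = 4.862×10⁻⁸ mol.
As a count: 4.862×10⁻⁸ × 6.022×10²³ = 2.93×10¹⁶.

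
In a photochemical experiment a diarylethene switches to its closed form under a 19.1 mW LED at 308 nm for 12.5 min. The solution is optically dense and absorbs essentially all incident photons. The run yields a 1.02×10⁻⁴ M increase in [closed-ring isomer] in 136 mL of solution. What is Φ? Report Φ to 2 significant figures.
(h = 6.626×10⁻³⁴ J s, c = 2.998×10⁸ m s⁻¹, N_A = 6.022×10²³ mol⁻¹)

Φ = 0.38

Product: (1.02×10⁻⁴ M)(0.136 L) = 1.387×10⁻⁵ mol.
Photon energy at 308 nm: hc/λ = (6.626×10⁻³⁴)(2.998×10⁸)/(308×10⁻⁹) = 6.450×10⁻¹⁹ J.
Energy delivered: (19.1 mW)(750 s) = 14.33 J.
Photons incident: 14.33 / 6.450×10⁻¹⁹ = 2.222×10¹⁹, i.e. 2.222×10¹⁹/6.022×10²³ = 3.690×10⁻⁵ mol.
Φ = 1.387×10⁻⁵ mol / 3.690×10⁻⁵ mol photons = 0.38.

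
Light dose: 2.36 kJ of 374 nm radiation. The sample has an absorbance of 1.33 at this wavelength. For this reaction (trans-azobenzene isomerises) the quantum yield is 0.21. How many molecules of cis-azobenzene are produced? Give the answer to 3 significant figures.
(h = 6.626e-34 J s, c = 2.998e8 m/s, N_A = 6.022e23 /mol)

Photon energy at 374 nm: hc/λ = (6.626e-34)(2.998e8)/(374e-9) = 5.311e-19 J.
Incident energy: 2.36 kJ = 2360 J.
Photons incident: 2360 / 5.311e-19 = 4.444e21, i.e. 4.444e21/6.022e23 = 0.007380 mol.
Fraction absorbed: 1 − 10^(−1.33) = 0.9532.
Photons absorbed: 0.9532 × 0.007380 = 0.007035 mol.
Product: Φ × n_abs = 0.21 × 0.007035 = 0.001477 mol.
As a count: 0.001477 × 6.022e23 = 8.89e20.

8.89e20 molecules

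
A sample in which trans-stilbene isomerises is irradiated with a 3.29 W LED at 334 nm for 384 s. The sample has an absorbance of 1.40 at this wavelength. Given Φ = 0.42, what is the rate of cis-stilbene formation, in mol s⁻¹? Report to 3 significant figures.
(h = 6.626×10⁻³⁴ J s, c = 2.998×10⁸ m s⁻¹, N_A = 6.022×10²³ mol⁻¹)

3.70×10⁻⁶ mol s⁻¹

Photon energy at 334 nm: hc/λ = (6.626×10⁻³⁴)(2.998×10⁸)/(334×10⁻⁹) = 5.948×10⁻¹⁹ J.
Energy delivered: (3.29 W)(384 s) = 1263 J.
Photons incident: 1263 / 5.948×10⁻¹⁹ = 2.123×10²¹, i.e. 2.123×10²¹/6.022×10²³ = 0.003525 mol.
Fraction absorbed: 1 − 10^(−1.40) = 0.9602.
Photons absorbed: 0.9602 × 0.003525 = 0.003385 mol.
Product formed: 0.42 × 0.003385 = 0.001422 mol.
Rate: 0.001422 / 384 s = 3.70×10⁻⁶ mol s⁻¹.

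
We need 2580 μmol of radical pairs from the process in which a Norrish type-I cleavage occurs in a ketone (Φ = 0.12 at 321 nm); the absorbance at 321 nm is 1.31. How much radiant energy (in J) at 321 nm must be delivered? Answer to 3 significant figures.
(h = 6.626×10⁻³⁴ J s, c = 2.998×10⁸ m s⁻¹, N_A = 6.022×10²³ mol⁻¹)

Product: 2580 μmol = 0.00258 mol.
Photons that must be absorbed: 0.00258 / 0.12 = 0.02150 mol.
Fraction absorbed: 1 − 10^(−1.31) = 0.9510.
Incident photons needed: 0.02150 / 0.9510 = 0.02261 mol.
Photon energy: hc/λ = 6.188×10⁻¹⁹ J; per mole, 3.726×10⁵ J mol⁻¹.
Energy required: 0.02261 × 3.726×10⁵ = 8420 J.

8420 J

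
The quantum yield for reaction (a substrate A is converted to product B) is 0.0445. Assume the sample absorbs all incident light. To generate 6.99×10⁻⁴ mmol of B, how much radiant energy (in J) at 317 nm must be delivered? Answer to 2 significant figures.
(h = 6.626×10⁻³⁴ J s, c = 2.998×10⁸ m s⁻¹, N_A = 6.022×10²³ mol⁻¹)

Product: 6.99×10⁻⁴ mmol = 6.99×10⁻⁷ mol.
Photons that must be absorbed: 6.99×10⁻⁷ / 0.0445 = 1.571×10⁻⁵ mol.
Photon energy: hc/λ = 6.266×10⁻¹⁹ J; per mole, 3.773×10⁵ J mol⁻¹.
Energy required: 1.571×10⁻⁵ × 3.773×10⁵ = 5.9 J.

5.9 J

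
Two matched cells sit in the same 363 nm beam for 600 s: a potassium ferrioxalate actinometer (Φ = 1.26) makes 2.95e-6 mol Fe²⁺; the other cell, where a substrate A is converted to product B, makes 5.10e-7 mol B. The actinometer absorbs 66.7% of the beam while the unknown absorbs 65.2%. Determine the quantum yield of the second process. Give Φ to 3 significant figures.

Photons absorbed by the actinometer: 2.95e-6 / 1.26 = 2.341e-6 mol.
Incident flux: 2.341e-6 / 0.667 = 3.510e-6 einstein.
Absorbed by unknown: 0.652 × 3.510e-6 = 2.289e-6 mol.
Φ(unknown) = 5.10e-7 / 2.289e-6 = 0.223.

Φ = 0.223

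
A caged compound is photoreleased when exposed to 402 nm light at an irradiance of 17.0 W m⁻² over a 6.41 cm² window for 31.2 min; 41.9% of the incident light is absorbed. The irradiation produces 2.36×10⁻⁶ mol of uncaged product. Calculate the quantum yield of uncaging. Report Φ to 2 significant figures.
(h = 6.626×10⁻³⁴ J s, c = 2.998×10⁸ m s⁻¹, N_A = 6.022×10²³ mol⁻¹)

Photon energy at 402 nm: hc/λ = (6.626×10⁻³⁴)(2.998×10⁸)/(402×10⁻⁹) = 4.941×10⁻¹⁹ J.
Energy delivered: (17.0 W m⁻²)(6.41×10⁻⁴ m²)(1872 s) = 20.40 J.
Photons incident: 20.40 / 4.941×10⁻¹⁹ = 4.129×10¹⁹, i.e. 4.129×10¹⁹/6.022×10²³ = 6.857×10⁻⁵ mol.
Photons absorbed: 0.419 × 6.857×10⁻⁵ = 2.873×10⁻⁵ mol.
Φ = 2.36×10⁻⁶ mol / 2.873×10⁻⁵ mol photons = 0.082.

Φ = 0.082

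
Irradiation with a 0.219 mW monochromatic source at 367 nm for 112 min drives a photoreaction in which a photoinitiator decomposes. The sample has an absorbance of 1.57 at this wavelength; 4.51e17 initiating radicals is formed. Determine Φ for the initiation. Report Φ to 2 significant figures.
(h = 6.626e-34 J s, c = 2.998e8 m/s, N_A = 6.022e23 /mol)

Product: 4.51e17 / 6.022e23 = 7.489e-7 mol.
Photon energy at 367 nm: hc/λ = (6.626e-34)(2.998e8)/(367e-9) = 5.413e-19 J.
Energy delivered: (0.219 mW)(6720 s) = 1.472 J.
Photons incident: 1.472 / 5.413e-19 = 2.719e18, i.e. 2.719e18/6.022e23 = 4.515e-6 mol.
Fraction absorbed: 1 − 10^(−1.57) = 0.9731.
Photons absorbed: 0.9731 × 4.515e-6 = 4.394e-6 mol.
Φ = 7.489e-7 mol / 4.394e-6 mol photons = 0.17.

Φ = 0.17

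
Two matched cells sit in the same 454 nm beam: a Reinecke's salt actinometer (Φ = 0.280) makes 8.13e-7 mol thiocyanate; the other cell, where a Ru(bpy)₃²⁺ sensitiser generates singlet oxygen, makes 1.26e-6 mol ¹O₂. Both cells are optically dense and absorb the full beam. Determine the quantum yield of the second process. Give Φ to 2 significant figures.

Photons absorbed by the actinometer: 8.13e-7 / 0.280 = 2.904e-6 mol.
Φ(unknown) = 1.26e-6 / 2.904e-6 = 0.43.

Φ = 0.43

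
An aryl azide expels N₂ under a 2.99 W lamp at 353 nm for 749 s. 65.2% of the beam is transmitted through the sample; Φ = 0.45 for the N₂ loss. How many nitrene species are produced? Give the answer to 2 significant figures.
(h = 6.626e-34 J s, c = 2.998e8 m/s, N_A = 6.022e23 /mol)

6.2e20 species

Photon energy at 353 nm: hc/λ = (6.626e-34)(2.998e8)/(353e-9) = 5.627e-19 J.
Energy delivered: (2.99 W)(749 s) = 2240 J.
Photons incident: 2240 / 5.627e-19 = 3.981e21, i.e. 3.981e21/6.022e23 = 0.006611 mol.
Fraction absorbed: 1 − 65.2/100 = 0.3480.
Photons absorbed: 0.3480 × 0.006611 = 0.002301 mol.
Product: Φ × n_abs = 0.45 × 0.002301 = 0.001035 mol.
As a count: 0.001035 × 6.022e23 = 6.2e20.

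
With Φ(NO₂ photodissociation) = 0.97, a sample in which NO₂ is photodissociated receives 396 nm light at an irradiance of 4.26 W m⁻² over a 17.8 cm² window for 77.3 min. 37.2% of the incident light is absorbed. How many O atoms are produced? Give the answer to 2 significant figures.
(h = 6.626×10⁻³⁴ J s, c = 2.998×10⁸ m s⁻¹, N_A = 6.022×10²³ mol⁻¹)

Photon energy at 396 nm: hc/λ = (6.626×10⁻³⁴)(2.998×10⁸)/(396×10⁻⁹) = 5.016×10⁻¹⁹ J.
Energy delivered: (4.26 W m⁻²)(17.8×10⁻⁴ m²)(4638 s) = 35.17 J.
Photons incident: 35.17 / 5.016×10⁻¹⁹ = 7.012×10¹⁹, i.e. 7.012×10¹⁹/6.022×10²³ = 1.164×10⁻⁴ mol.
Photons absorbed: 0.372 × 1.164×10⁻⁴ = 4.330×10⁻⁵ mol.
Product: Φ × n_abs = 0.97 × 4.330×10⁻⁵ = 4.200×10⁻⁵ mol.
As a count: 4.200×10⁻⁵ × 6.022×10²³ = 2.5×10¹⁹.

2.5×10¹⁹ atoms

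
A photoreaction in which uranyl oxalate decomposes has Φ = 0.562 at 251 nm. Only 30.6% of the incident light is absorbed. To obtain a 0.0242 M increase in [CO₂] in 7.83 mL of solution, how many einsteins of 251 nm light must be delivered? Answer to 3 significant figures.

Product: (0.0242 M)(0.00783 L) = 1.895×10⁻⁴ mol.
Photons that must be absorbed: 1.895×10⁻⁴ / 0.562 = 3.372×10⁻⁴ mol.
Incident photons needed: 3.372×10⁻⁴ / 0.306 = 0.001102 mol.

0.00110 einstein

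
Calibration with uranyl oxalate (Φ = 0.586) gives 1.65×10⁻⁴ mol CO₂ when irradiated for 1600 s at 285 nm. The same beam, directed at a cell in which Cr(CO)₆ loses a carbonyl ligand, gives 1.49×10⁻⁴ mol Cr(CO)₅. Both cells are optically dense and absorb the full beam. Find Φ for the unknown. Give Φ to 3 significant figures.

Φ = 0.529

Photons absorbed by the actinometer: 1.65×10⁻⁴ / 0.586 = 2.816×10⁻⁴ mol.
Φ(unknown) = 1.49×10⁻⁴ / 2.816×10⁻⁴ = 0.529.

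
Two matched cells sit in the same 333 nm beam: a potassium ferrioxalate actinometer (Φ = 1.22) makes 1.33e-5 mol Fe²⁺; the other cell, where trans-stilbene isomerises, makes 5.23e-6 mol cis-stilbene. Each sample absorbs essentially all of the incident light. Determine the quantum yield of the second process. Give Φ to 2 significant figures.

Photons absorbed by the actinometer: 1.33e-5 / 1.22 = 1.090e-5 mol.
Φ(unknown) = 5.23e-6 / 1.090e-5 = 0.48.

Φ = 0.48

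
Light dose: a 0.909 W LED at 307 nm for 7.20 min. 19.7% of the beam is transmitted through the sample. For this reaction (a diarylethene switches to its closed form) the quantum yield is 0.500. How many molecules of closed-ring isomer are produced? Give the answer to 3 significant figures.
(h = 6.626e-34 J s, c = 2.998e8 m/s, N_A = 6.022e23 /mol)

2.44e20 molecules

Photon energy at 307 nm: hc/λ = (6.626e-34)(2.998e8)/(307e-9) = 6.471e-19 J.
Energy delivered: (0.909 W)(432 s) = 392.7 J.
Photons incident: 392.7 / 6.471e-19 = 6.069e20, i.e. 6.069e20/6.022e23 = 0.001008 mol.
Fraction absorbed: 1 − 19.7/100 = 0.8030.
Photons absorbed: 0.8030 × 0.001008 = 8.094e-4 mol.
Product: Φ × n_abs = 0.500 × 8.094e-4 = 4.047e-4 mol.
As a count: 4.047e-4 × 6.022e23 = 2.44e20.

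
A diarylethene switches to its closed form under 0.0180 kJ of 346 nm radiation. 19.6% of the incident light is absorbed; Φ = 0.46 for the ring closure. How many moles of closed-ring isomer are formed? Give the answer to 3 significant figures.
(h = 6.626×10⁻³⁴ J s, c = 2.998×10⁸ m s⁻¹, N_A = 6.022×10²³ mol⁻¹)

4.69×10⁻⁶ mol

Photon energy at 346 nm: hc/λ = (6.626×10⁻³⁴)(2.998×10⁸)/(346×10⁻⁹) = 5.741×10⁻¹⁹ J.
Incident energy: 0.0180 kJ = 18.0 J.
Photons incident: 18.0 / 5.741×10⁻¹⁹ = 3.135×10¹⁹, i.e. 3.135×10¹⁹/6.022×10²³ = 5.206×10⁻⁵ mol.
Photons absorbed: 0.196 × 5.206×10⁻⁵ = 1.020×10⁻⁵ mol.
Product: Φ × n_abs = 0.46 × 1.020×10⁻⁵ = 4.692×10⁻⁶ mol.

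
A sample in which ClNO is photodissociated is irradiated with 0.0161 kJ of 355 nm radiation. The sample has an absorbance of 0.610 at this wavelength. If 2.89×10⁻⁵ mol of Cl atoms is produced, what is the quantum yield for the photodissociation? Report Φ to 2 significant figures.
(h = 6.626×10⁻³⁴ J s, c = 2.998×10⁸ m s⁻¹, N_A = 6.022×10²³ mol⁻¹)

Φ = 0.80

Photon energy at 355 nm: hc/λ = (6.626×10⁻³⁴)(2.998×10⁸)/(355×10⁻⁹) = 5.596×10⁻¹⁹ J.
Incident energy: 0.0161 kJ = 16.1 J.
Photons incident: 16.1 / 5.596×10⁻¹⁹ = 2.877×10¹⁹, i.e. 2.877×10¹⁹/6.022×10²³ = 4.777×10⁻⁵ mol.
Fraction absorbed: 1 − 10^(−0.610) = 0.7545.
Photons absorbed: 0.7545 × 4.777×10⁻⁵ = 3.604×10⁻⁵ mol.
Φ = 2.89×10⁻⁵ mol / 3.604×10⁻⁵ mol photons = 0.80.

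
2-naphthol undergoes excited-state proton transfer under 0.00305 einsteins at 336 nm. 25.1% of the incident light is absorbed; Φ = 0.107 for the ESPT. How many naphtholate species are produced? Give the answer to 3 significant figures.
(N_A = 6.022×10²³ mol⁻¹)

4.93×10¹⁹ species

Photons absorbed: 0.251 × 0.00305 = 7.656×10⁻⁴ mol.
Product: Φ × n_abs = 0.107 × 7.656×10⁻⁴ = 8.192×10⁻⁵ mol.
As a count: 8.192×10⁻⁵ × 6.022×10²³ = 4.93×10¹⁹.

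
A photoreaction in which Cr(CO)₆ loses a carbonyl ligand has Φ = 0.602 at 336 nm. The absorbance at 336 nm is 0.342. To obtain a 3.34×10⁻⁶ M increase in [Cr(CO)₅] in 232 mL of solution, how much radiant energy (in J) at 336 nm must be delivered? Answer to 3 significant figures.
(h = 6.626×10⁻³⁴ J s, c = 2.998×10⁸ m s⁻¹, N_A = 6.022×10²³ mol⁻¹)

0.841 J

Product: (3.34×10⁻⁶ M)(0.232 L) = 7.749×10⁻⁷ mol.
Photons that must be absorbed: 7.749×10⁻⁷ / 0.602 = 1.287×10⁻⁶ mol.
Fraction absorbed: 1 − 10^(−0.342) = 0.5450.
Incident photons needed: 1.287×10⁻⁶ / 0.5450 = 2.361×10⁻⁶ mol.
Photon energy: hc/λ = 5.912×10⁻¹⁹ J; per mole, 3.560×10⁵ J mol⁻¹.
Energy required: 2.361×10⁻⁶ × 3.560×10⁵ = 0.841 J.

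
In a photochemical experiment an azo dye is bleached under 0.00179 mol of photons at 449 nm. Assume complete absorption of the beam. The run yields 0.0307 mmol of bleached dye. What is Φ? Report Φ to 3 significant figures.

Φ = 0.0172

Product: 0.0307 mmol = 3.07×10⁻⁵ mol.
Φ = 3.07×10⁻⁵ mol / 0.00179 mol photons = 0.0172.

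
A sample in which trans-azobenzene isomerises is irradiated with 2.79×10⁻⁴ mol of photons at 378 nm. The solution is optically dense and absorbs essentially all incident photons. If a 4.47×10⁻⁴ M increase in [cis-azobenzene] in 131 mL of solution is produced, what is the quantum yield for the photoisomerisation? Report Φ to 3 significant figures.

Product: (4.47×10⁻⁴ M)(0.131 L) = 5.856×10⁻⁵ mol.
Φ = 5.856×10⁻⁵ mol / 2.79×10⁻⁴ mol photons = 0.210.

Φ = 0.210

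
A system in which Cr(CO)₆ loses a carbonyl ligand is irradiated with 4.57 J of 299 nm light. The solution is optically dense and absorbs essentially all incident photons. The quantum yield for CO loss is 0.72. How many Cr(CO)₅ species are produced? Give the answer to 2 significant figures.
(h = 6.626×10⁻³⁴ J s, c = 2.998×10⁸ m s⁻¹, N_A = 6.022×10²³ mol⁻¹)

5.0×10¹⁸ species

Photon energy at 299 nm: hc/λ = (6.626×10⁻³⁴)(2.998×10⁸)/(299×10⁻⁹) = 6.644×10⁻¹⁹ J.
Photons incident: 4.57 / 6.644×10⁻¹⁹ = 6.878×10¹⁸, i.e. 6.878×10¹⁸/6.022×10²³ = 1.142×10⁻⁵ mol.
Product: Φ × n_abs = 0.72 × 1.142×10⁻⁵ = 8.222×10⁻⁶ mol.
As a count: 8.222×10⁻⁶ × 6.022×10²³ = 5.0×10¹⁸.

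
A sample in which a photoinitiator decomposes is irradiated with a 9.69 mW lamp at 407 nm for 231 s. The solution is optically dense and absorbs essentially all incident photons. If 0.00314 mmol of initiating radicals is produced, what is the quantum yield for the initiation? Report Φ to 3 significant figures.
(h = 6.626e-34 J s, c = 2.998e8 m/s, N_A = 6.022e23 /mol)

Φ = 0.412

Product: 0.00314 mmol = 3.14e-6 mol.
Photon energy at 407 nm: hc/λ = (6.626e-34)(2.998e8)/(407e-9) = 4.881e-19 J.
Energy delivered: (9.69 mW)(231 s) = 2.238 J.
Photons incident: 2.238 / 4.881e-19 = 4.585e18, i.e. 4.585e18/6.022e23 = 7.614e-6 mol.
Φ = 3.14e-6 mol / 7.614e-6 mol photons = 0.412.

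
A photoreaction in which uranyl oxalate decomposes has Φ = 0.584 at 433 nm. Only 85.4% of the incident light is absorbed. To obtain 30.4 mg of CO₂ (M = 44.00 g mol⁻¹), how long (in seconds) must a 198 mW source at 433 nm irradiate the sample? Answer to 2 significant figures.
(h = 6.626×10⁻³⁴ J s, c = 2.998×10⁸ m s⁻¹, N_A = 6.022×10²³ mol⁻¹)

t ≈ 1900 s

Product: 30.4 mg / 44.00 g mol⁻¹ = 6.909×10⁻⁴ mol.
Photons that must be absorbed: 6.909×10⁻⁴ / 0.584 = 0.001183 mol.
Incident photons needed: 0.001183 / 0.854 = 0.001385 mol.
Photon energy: hc/λ = 4.588×10⁻¹⁹ J; per mole, 2.763×10⁵ J mol⁻¹.
Energy required: 0.001385 × 2.763×10⁵ = 382.7 J.
Time: 382.7 J / 0.198 W = 1900 s.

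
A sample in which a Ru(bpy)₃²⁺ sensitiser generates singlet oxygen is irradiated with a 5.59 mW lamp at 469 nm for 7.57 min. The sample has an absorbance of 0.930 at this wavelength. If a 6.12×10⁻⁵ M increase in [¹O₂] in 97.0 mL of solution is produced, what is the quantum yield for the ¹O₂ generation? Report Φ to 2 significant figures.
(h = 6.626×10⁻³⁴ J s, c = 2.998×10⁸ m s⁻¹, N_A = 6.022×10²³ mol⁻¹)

Product: (6.12×10⁻⁵ M)(0.097 L) = 5.936×10⁻⁶ mol.
Photon energy at 469 nm: hc/λ = (6.626×10⁻³⁴)(2.998×10⁸)/(469×10⁻⁹) = 4.236×10⁻¹⁹ J.
Energy delivered: (5.59 mW)(454.2 s) = 2.539 J.
Photons incident: 2.539 / 4.236×10⁻¹⁹ = 5.994×10¹⁸, i.e. 5.994×10¹⁸/6.022×10²³ = 9.954×10⁻⁶ mol.
Fraction absorbed: 1 − 10^(−0.930) = 0.8825.
Photons absorbed: 0.8825 × 9.954×10⁻⁶ = 8.784×10⁻⁶ mol.
Φ = 5.936×10⁻⁶ mol / 8.784×10⁻⁶ mol photons = 0.68.

Φ = 0.68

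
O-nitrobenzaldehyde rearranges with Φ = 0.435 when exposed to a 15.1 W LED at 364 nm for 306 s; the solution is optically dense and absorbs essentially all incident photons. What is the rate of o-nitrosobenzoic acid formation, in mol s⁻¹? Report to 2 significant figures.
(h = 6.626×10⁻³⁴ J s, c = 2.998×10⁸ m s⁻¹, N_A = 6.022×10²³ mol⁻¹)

2.0×10⁻⁵ mol s⁻¹

Photon energy at 364 nm: hc/λ = (6.626×10⁻³⁴)(2.998×10⁸)/(364×10⁻⁹) = 5.457×10⁻¹⁹ J.
Energy delivered: (15.1 W)(306 s) = 4621 J.
Photons incident: 4621 / 5.457×10⁻¹⁹ = 8.468×10²¹, i.e. 8.468×10²¹/6.022×10²³ = 0.01406 mol.
Product formed: 0.435 × 0.01406 = 0.006116 mol.
Rate: 0.006116 / 306 s = 2.0×10⁻⁵ mol s⁻¹.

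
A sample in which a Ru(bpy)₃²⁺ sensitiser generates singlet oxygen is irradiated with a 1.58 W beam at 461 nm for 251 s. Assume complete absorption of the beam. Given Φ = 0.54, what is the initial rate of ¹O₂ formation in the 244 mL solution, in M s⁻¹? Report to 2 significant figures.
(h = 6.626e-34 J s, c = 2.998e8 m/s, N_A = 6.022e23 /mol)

1.3e-5 M s⁻¹

Photon energy at 461 nm: hc/λ = (6.626e-34)(2.998e8)/(461e-9) = 4.309e-19 J.
Energy delivered: (1.58 W)(251 s) = 396.6 J.
Photons incident: 396.6 / 4.309e-19 = 9.204e20, i.e. 9.204e20/6.022e23 = 0.001528 mol.
Product formed: 0.54 × 0.001528 = 8.251e-4 mol.
Rate: 8.251e-4 mol / (251 s × 0.244 L) = 1.3e-5 M s⁻¹.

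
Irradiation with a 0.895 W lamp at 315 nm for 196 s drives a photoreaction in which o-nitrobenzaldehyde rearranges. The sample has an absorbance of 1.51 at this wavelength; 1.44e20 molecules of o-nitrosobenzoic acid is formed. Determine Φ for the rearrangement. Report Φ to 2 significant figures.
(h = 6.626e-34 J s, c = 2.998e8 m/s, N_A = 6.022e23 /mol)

Φ = 0.53

Product: 1.44e20 / 6.022e23 = 2.391e-4 mol.
Photon energy at 315 nm: hc/λ = (6.626e-34)(2.998e8)/(315e-9) = 6.306e-19 J.
Energy delivered: (0.895 W)(196 s) = 175.4 J.
Photons incident: 175.4 / 6.306e-19 = 2.781e20, i.e. 2.781e20/6.022e23 = 4.618e-4 mol.
Fraction absorbed: 1 − 10^(−1.51) = 0.9691.
Photons absorbed: 0.9691 × 4.618e-4 = 4.475e-4 mol.
Φ = 2.391e-4 mol / 4.475e-4 mol photons = 0.53.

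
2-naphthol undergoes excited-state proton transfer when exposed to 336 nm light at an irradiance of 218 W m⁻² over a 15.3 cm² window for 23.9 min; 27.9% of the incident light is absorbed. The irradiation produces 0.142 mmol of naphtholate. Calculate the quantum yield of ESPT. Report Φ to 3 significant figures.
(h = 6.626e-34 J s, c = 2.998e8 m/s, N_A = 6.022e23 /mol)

Product: 0.142 mmol = 1.42e-4 mol.
Photon energy at 336 nm: hc/λ = (6.626e-34)(2.998e8)/(336e-9) = 5.912e-19 J.
Energy delivered: (218 W m⁻²)(15.3e-4 m²)(1434 s) = 478.3 J.
Photons incident: 478.3 / 5.912e-19 = 8.090e20, i.e. 8.090e20/6.022e23 = 0.001343 mol.
Photons absorbed: 0.279 × 0.001343 = 3.747e-4 mol.
Φ = 1.42e-4 mol / 3.747e-4 mol photons = 0.379.

Φ = 0.379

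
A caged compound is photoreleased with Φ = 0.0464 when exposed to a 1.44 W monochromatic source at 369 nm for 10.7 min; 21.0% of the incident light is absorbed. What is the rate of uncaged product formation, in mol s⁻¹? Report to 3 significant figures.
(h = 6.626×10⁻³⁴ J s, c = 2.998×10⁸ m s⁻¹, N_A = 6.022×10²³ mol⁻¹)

Photon energy at 369 nm: hc/λ = (6.626×10⁻³⁴)(2.998×10⁸)/(369×10⁻⁹) = 5.383×10⁻¹⁹ J.
Energy delivered: (1.44 W)(642 s) = 924.5 J.
Photons incident: 924.5 / 5.383×10⁻¹⁹ = 1.717×10²¹, i.e. 1.717×10²¹/6.022×10²³ = 0.002851 mol.
Photons absorbed: 0.210 × 0.002851 = 5.987×10⁻⁴ mol.
Product formed: 0.0464 × 5.987×10⁻⁴ = 2.778×10⁻⁵ mol.
Rate: 2.778×10⁻⁵ / 642 s = 4.33×10⁻⁸ mol s⁻¹.

4.33×10⁻⁸ mol s⁻¹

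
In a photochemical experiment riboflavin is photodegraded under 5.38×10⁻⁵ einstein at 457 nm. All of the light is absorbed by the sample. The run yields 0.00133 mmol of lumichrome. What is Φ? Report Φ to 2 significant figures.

Φ = 0.025

Product: 0.00133 mmol = 1.33×10⁻⁶ mol.
Φ = 1.33×10⁻⁶ mol / 5.38×10⁻⁵ mol photons = 0.025.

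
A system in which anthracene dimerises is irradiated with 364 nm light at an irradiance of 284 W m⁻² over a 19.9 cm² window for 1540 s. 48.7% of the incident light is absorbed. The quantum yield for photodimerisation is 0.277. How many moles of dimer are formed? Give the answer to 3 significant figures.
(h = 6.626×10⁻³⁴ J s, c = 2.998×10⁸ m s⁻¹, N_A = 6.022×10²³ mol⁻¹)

3.57×10⁻⁴ mol

Photon energy at 364 nm: hc/λ = (6.626×10⁻³⁴)(2.998×10⁸)/(364×10⁻⁹) = 5.457×10⁻¹⁹ J.
Energy delivered: (284 W m⁻²)(19.9×10⁻⁴ m²)(1540 s) = 870.3 J.
Photons incident: 870.3 / 5.457×10⁻¹⁹ = 1.595×10²¹, i.e. 1.595×10²¹/6.022×10²³ = 0.002649 mol.
Photons absorbed: 0.487 × 0.002649 = 0.001290 mol.
Product: Φ × n_abs = 0.277 × 0.001290 = 3.573×10⁻⁴ mol.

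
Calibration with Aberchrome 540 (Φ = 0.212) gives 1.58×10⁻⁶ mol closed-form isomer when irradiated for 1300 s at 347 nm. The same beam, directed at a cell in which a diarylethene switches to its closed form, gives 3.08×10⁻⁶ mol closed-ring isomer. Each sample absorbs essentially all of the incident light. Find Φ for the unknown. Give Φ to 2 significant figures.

Φ = 0.41

Photons absorbed by the actinometer: 1.58×10⁻⁶ / 0.212 = 7.453×10⁻⁶ mol.
Φ(unknown) = 3.08×10⁻⁶ / 7.453×10⁻⁶ = 0.41.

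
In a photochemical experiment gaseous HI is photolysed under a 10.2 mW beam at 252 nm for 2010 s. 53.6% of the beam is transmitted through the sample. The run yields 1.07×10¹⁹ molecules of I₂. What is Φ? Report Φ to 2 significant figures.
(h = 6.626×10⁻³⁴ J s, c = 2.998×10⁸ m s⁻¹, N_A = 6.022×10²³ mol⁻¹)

Product: 1.07×10¹⁹ / 6.022×10²³ = 1.777×10⁻⁵ mol.
Photon energy at 252 nm: hc/λ = (6.626×10⁻³⁴)(2.998×10⁸)/(252×10⁻⁹) = 7.883×10⁻¹⁹ J.
Energy delivered: (10.2 mW)(2010 s) = 20.50 J.
Photons incident: 20.50 / 7.883×10⁻¹⁹ = 2.601×10¹⁹, i.e. 2.601×10¹⁹/6.022×10²³ = 4.319×10⁻⁵ mol.
Fraction absorbed: 1 − 53.6/100 = 0.4640.
Photons absorbed: 0.4640 × 4.319×10⁻⁵ = 2.004×10⁻⁵ mol.
Φ = 1.777×10⁻⁵ mol / 2.004×10⁻⁵ mol photons = 0.89.

Φ = 0.89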